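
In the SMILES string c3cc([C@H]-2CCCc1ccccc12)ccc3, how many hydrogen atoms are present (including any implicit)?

16

Hydrogens are implicit in SMILES; fill each atom to its normal valence:
  9 × C (aromatic): 1 H each → 9
  3 × C: 2 H each → 6
  3 × C (aromatic): no H
  1 × C: 1 H
  Total hydrogens = 16.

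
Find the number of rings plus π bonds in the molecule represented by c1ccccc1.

4

Molecular formula from the SMILES: C6H6.
DoU = (2C + 2 + N − H − X)/2 = (2·6 + 2 + 0 − 6 − 0)/2 = 8/2 = 4.
(Structurally: 1 ring(s) + 3 π bond(s) = 4.)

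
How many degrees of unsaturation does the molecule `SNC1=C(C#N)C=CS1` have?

Molecular formula from the SMILES: C5H4N2S2.
DoU = (2C + 2 + N − H − X)/2 = (2·5 + 2 + 2 − 4 − 0)/2 = 10/2 = 5.
(Structurally: 1 ring(s) + 4 π bond(s) = 5.)

5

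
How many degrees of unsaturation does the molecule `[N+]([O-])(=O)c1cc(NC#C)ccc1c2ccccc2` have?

Molecular formula from the SMILES: C14H10N2O2.
DoU = (2C + 2 + N − H − X)/2 = (2·14 + 2 + 2 − 10 − 0)/2 = 22/2 = 11.
(Structurally: 2 ring(s) + 9 π bond(s) = 11.)

11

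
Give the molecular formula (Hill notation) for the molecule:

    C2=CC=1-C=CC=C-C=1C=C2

C10H8

Heavy atoms from the SMILES: 10 C.
Implicit hydrogens by atom environment:
  8 × C (aromatic): 1 H each → 8
  2 × C (aromatic): no H
  Total hydrogens = 8.
Molecular formula: C10H8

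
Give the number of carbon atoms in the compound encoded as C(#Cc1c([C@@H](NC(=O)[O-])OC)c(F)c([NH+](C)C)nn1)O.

The symbol for carbon appears 11 times in the SMILES. Lowercase c denotes aromatic carbon and counts toward C.

11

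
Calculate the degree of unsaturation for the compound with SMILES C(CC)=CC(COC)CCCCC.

Molecular formula from the SMILES: C12H24O.
DoU = (2C + 2 + N − H − X)/2 = (2·12 + 2 + 0 − 24 − 0)/2 = 2/2 = 1.
(Structurally: 0 ring(s) + 1 π bond(s) = 1.)

1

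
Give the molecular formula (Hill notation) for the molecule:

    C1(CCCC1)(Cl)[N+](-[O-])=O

C5H8ClNO2

Heavy atoms from the SMILES: 5 C, 1 Cl, 1 N, 2 O.
Implicit hydrogens by atom environment:
  4 × C: 2 H each → 8
  1 × C: no H
  1 × Cl: no H
  1 × N (charge +1): no H
  1 × O: no H
  1 × O (charge -1): no H
  Total hydrogens = 8.
Molecular formula: C5H8ClNO2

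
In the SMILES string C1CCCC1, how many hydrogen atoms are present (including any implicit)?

Hydrogens are implicit in SMILES; fill each atom to its normal valence:
  5 × C: 2 H each → 10
  Total hydrogens = 10.

10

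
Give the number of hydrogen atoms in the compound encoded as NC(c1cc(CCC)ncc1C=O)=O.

12

Hydrogens are implicit in SMILES; fill each atom to its normal valence:
  3 × C (aromatic): no H
  2 × C: 2 H each → 4
  2 × C (aromatic): 1 H each → 2
  2 × O: no H
  1 × C: 3 H
  1 × C: 1 H
  1 × C: no H
  1 × N: 2 H
  1 × N (aromatic): no H
  Total hydrogens = 12.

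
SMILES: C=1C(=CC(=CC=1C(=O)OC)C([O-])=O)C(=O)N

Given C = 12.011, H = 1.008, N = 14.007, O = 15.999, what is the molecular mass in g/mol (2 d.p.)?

Molecular formula: C10H8NO5-.
M = 10×12.011 + 8×1.008 + 1×14.007 + 5×15.999 = 222.18 g/mol.

222.18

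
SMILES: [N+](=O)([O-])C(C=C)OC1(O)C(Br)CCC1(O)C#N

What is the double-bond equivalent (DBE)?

5

Molecular formula from the SMILES: C9H11BrN2O5.
DoU = (2C + 2 + N − H − X)/2 = (2·9 + 2 + 2 − 11 − 1)/2 = 10/2 = 5.
(Structurally: 1 ring(s) + 4 π bond(s) = 5.)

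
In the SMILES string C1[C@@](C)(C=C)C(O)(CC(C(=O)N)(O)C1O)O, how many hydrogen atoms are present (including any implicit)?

Hydrogens are implicit in SMILES; fill each atom to its normal valence:
  4 × C: no H
  4 × O: 1 H each → 4
  3 × C: 2 H each → 6
  2 × C: 1 H each → 2
  1 × C: 3 H
  1 × N: 2 H
  1 × O: no H
  Total hydrogens = 17.

17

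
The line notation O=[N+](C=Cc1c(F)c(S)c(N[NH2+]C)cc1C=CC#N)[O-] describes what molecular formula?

C12H12FN4O2S+

Heavy atoms from the SMILES: 12 C, 1 F, 4 N, 2 O, 1 S.
Implicit hydrogens by atom environment:
  5 × C (aromatic): no H
  4 × C: 1 H each → 4
  1 × C: 3 H
  1 × C (aromatic): 1 H
  1 × C: no H
  1 × F: no H
  1 × N (charge +1): 2 H
  1 × N: 1 H
  1 × N: no H
  1 × N (charge +1): no H
  1 × O: no H
  1 × O (charge -1): no H
  1 × S: 1 H
  Total hydrogens = 12.
Net charge +1.
Molecular formula: C12H12FN4O2S+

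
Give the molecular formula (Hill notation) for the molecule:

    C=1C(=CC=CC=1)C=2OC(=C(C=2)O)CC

C12H12O2

Heavy atoms from the SMILES: 12 C, 2 O.
Implicit hydrogens by atom environment:
  6 × C (aromatic): 1 H each → 6
  4 × C (aromatic): no H
  1 × C: 3 H
  1 × C: 2 H
  1 × O: 1 H
  1 × O (aromatic): no H
  Total hydrogens = 12.
Molecular formula: C12H12O2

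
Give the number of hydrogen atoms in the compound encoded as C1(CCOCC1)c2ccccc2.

Hydrogens are implicit in SMILES; fill each atom to its normal valence:
  5 × C (aromatic): 1 H each → 5
  4 × C: 2 H each → 8
  1 × C: 1 H
  1 × C (aromatic): no H
  1 × O: no H
  Total hydrogens = 14.

14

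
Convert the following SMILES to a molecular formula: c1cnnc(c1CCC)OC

C8H12N2O

Heavy atoms from the SMILES: 8 C, 2 N, 1 O.
Implicit hydrogens by atom environment:
  2 × C: 3 H each → 6
  2 × C: 2 H each → 4
  2 × C (aromatic): 1 H each → 2
  2 × C (aromatic): no H
  2 × N (aromatic): no H
  1 × O: no H
  Total hydrogens = 12.
Molecular formula: C8H12N2O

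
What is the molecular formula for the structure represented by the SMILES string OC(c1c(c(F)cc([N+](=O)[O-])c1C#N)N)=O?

Heavy atoms from the SMILES: 8 C, 1 F, 3 N, 4 O.
Implicit hydrogens by atom environment:
  5 × C (aromatic): no H
  2 × C: no H
  2 × O: no H
  1 × C (aromatic): 1 H
  1 × F: no H
  1 × N: 2 H
  1 × N (charge +1): no H
  1 × N: no H
  1 × O: 1 H
  1 × O (charge -1): no H
  Total hydrogens = 4.
Molecular formula: C8H4FN3O4

C8H4FN3O4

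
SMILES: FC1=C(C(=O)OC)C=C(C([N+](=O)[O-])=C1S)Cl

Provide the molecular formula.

C8H5ClFNO4S

Heavy atoms from the SMILES: 8 C, 1 Cl, 1 F, 1 N, 4 O, 1 S.
Implicit hydrogens by atom environment:
  5 × C (aromatic): no H
  3 × O: no H
  1 × C: 3 H
  1 × C (aromatic): 1 H
  1 × C: no H
  1 × Cl: no H
  1 × F: no H
  1 × N (charge +1): no H
  1 × O (charge -1): no H
  1 × S: 1 H
  Total hydrogens = 5.
Molecular formula: C8H5ClFNO4S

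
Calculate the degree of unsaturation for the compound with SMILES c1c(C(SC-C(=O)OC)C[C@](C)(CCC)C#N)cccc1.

Molecular formula from the SMILES: C17H23NO2S.
DoU = (2C + 2 + N − H − X)/2 = (2·17 + 2 + 1 − 23 − 0)/2 = 14/2 = 7.
(Structurally: 1 ring(s) + 6 π bond(s) = 7.)

7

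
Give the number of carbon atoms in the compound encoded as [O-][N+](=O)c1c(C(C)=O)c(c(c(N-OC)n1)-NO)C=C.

10

The symbol for carbon appears 10 times in the SMILES. Lowercase c denotes aromatic carbon and counts toward C.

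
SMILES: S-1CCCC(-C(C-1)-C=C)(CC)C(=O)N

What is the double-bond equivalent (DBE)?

3

Molecular formula from the SMILES: C11H19NOS.
DoU = (2C + 2 + N − H − X)/2 = (2·11 + 2 + 1 − 19 − 0)/2 = 6/2 = 3.
(Structurally: 1 ring(s) + 2 π bond(s) = 3.)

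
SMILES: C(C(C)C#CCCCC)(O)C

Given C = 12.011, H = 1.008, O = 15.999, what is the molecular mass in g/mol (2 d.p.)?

154.25

Molecular formula: C10H18O.
M = 10×12.011 + 18×1.008 + 1×15.999 = 154.25 g/mol.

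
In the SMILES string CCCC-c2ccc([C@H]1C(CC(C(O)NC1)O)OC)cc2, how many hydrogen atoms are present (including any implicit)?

Hydrogens are implicit in SMILES; fill each atom to its normal valence:
  5 × C: 2 H each → 10
  4 × C: 1 H each → 4
  4 × C (aromatic): 1 H each → 4
  2 × C: 3 H each → 6
  2 × C (aromatic): no H
  2 × O: 1 H each → 2
  1 × N: 1 H
  1 × O: no H
  Total hydrogens = 27.

27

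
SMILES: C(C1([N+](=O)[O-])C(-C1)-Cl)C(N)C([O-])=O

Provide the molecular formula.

Heavy atoms from the SMILES: 6 C, 1 Cl, 2 N, 4 O.
Implicit hydrogens by atom environment:
  2 × C: 2 H each → 4
  2 × C: 1 H each → 2
  2 × C: no H
  2 × O: no H
  2 × O (charge -1): no H
  1 × Cl: no H
  1 × N: 2 H
  1 × N (charge +1): no H
  Total hydrogens = 8.
Net charge -1.
Molecular formula: C6H8ClN2O4-

C6H8ClN2O4-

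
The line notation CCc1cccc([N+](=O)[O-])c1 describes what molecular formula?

Heavy atoms from the SMILES: 8 C, 1 N, 2 O.
Implicit hydrogens by atom environment:
  4 × C (aromatic): 1 H each → 4
  2 × C (aromatic): no H
  1 × C: 3 H
  1 × C: 2 H
  1 × N (charge +1): no H
  1 × O: no H
  1 × O (charge -1): no H
  Total hydrogens = 9.
Molecular formula: C8H9NO2

C8H9NO2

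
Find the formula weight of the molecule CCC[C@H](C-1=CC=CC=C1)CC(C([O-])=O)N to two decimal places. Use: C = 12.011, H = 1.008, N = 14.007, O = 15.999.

Molecular formula: C13H18NO2-.
M = 13×12.011 + 18×1.008 + 1×14.007 + 2×15.999 = 220.29 g/mol.

220.29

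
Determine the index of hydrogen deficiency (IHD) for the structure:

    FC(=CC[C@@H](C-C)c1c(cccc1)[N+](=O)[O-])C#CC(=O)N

9

Molecular formula from the SMILES: C15H15FN2O3.
DoU = (2C + 2 + N − H − X)/2 = (2·15 + 2 + 2 − 15 − 1)/2 = 18/2 = 9.
(Structurally: 1 ring(s) + 8 π bond(s) = 9.)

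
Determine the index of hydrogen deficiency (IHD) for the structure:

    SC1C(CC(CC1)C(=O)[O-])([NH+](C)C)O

Molecular formula from the SMILES: C9H17NO3S.
DoU = (2C + 2 + N − H − X)/2 = (2·9 + 2 + 1 − 17 − 0)/2 = 4/2 = 2.
(Structurally: 1 ring(s) + 1 π bond(s) = 2.)

2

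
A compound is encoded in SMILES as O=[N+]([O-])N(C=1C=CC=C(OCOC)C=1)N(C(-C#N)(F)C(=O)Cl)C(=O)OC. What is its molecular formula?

C13H12ClFN4O7

Heavy atoms from the SMILES: 13 C, 1 Cl, 1 F, 4 N, 7 O.
Implicit hydrogens by atom environment:
  6 × O: no H
  4 × C (aromatic): 1 H each → 4
  4 × C: no H
  3 × N: no H
  2 × C: 3 H each → 6
  2 × C (aromatic): no H
  1 × C: 2 H
  1 × Cl: no H
  1 × F: no H
  1 × N (charge +1): no H
  1 × O (charge -1): no H
  Total hydrogens = 12.
Molecular formula: C13H12ClFN4O7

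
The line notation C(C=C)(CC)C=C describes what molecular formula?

Heavy atoms from the SMILES: 7 C.
Implicit hydrogens by atom environment:
  3 × C: 2 H each → 6
  3 × C: 1 H each → 3
  1 × C: 3 H
  Total hydrogens = 12.
Molecular formula: C7H12

C7H12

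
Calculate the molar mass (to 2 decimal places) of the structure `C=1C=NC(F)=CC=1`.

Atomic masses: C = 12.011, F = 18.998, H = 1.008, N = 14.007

Molecular formula: C5H4FN.
M = 5×12.011 + 1×18.998 + 4×1.008 + 1×14.007 = 97.09 g/mol.

97.09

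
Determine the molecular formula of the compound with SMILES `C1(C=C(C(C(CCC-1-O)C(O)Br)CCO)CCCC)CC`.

C17H31BrO3

Heavy atoms from the SMILES: 1 Br, 17 C, 3 O.
Implicit hydrogens by atom environment:
  8 × C: 2 H each → 16
  6 × C: 1 H each → 6
  3 × O: 1 H each → 3
  2 × C: 3 H each → 6
  1 × Br: no H
  1 × C: no H
  Total hydrogens = 31.
Molecular formula: C17H31BrO3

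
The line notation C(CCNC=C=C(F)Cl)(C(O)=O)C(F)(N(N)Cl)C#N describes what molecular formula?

Heavy atoms from the SMILES: 9 C, 2 Cl, 2 F, 4 N, 2 O.
Implicit hydrogens by atom environment:
  5 × C: no H
  2 × C: 2 H each → 4
  2 × C: 1 H each → 2
  2 × Cl: no H
  2 × F: no H
  2 × N: no H
  1 × N: 2 H
  1 × N: 1 H
  1 × O: 1 H
  1 × O: no H
  Total hydrogens = 10.
Molecular formula: C9H10Cl2F2N4O2

C9H10Cl2F2N4O2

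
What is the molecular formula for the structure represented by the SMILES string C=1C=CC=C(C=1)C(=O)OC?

C8H8O2

Heavy atoms from the SMILES: 8 C, 2 O.
Implicit hydrogens by atom environment:
  5 × C (aromatic): 1 H each → 5
  2 × O: no H
  1 × C: 3 H
  1 × C (aromatic): no H
  1 × C: no H
  Total hydrogens = 8.
Molecular formula: C8H8O2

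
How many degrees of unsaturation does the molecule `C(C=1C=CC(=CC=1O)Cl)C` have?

Molecular formula from the SMILES: C8H9ClO.
DoU = (2C + 2 + N − H − X)/2 = (2·8 + 2 + 0 − 9 − 1)/2 = 8/2 = 4.
(Structurally: 1 ring(s) + 3 π bond(s) = 4.)

4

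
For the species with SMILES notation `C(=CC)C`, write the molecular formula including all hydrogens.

Heavy atoms from the SMILES: 4 C.
Implicit hydrogens by atom environment:
  2 × C: 3 H each → 6
  2 × C: 1 H each → 2
  Total hydrogens = 8.
Molecular formula: C4H8

C4H8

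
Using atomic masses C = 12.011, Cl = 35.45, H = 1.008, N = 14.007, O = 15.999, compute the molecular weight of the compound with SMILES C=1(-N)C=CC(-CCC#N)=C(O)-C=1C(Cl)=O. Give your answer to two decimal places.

224.64

Molecular formula: C10H9ClN2O2.
M = 10×12.011 + 1×35.45 + 9×1.008 + 2×14.007 + 2×15.999 = 224.64 g/mol.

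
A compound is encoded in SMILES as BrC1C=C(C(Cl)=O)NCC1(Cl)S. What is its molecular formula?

C6H6BrCl2NOS

Heavy atoms from the SMILES: 1 Br, 6 C, 2 Cl, 1 N, 1 O, 1 S.
Implicit hydrogens by atom environment:
  3 × C: no H
  2 × C: 1 H each → 2
  2 × Cl: no H
  1 × Br: no H
  1 × C: 2 H
  1 × N: 1 H
  1 × O: no H
  1 × S: 1 H
  Total hydrogens = 6.
Molecular formula: C6H6BrCl2NOS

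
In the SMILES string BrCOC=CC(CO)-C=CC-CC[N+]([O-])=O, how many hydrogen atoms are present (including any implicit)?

16

Hydrogens are implicit in SMILES; fill each atom to its normal valence:
  5 × C: 2 H each → 10
  5 × C: 1 H each → 5
  2 × O: no H
  1 × Br: no H
  1 × N (charge +1): no H
  1 × O: 1 H
  1 × O (charge -1): no H
  Total hydrogens = 16.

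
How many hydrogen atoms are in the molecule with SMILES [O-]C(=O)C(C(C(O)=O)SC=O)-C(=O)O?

5

Hydrogens are implicit in SMILES; fill each atom to its normal valence:
  4 × O: no H
  3 × C: 1 H each → 3
  3 × C: no H
  2 × O: 1 H each → 2
  1 × O (charge -1): no H
  1 × S: no H
  Total hydrogens = 5.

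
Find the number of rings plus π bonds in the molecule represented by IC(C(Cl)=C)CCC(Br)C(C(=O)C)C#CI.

4

Molecular formula from the SMILES: C11H12BrClI2O.
DoU = (2C + 2 + N − H − X)/2 = (2·11 + 2 + 0 − 12 − 4)/2 = 8/2 = 4.
(Structurally: 0 ring(s) + 4 π bond(s) = 4.)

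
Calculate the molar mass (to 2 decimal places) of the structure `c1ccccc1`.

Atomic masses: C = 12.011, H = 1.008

Molecular formula: C6H6.
M = 6×12.011 + 6×1.008 = 78.11 g/mol.

78.11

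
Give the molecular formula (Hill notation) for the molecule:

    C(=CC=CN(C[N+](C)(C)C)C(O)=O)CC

C11H21N2O2+

Heavy atoms from the SMILES: 11 C, 2 N, 2 O.
Implicit hydrogens by atom environment:
  4 × C: 3 H each → 12
  4 × C: 1 H each → 4
  2 × C: 2 H each → 4
  1 × C: no H
  1 × N: no H
  1 × N (charge +1): no H
  1 × O: 1 H
  1 × O: no H
  Total hydrogens = 21.
Net charge +1.
Molecular formula: C11H21N2O2+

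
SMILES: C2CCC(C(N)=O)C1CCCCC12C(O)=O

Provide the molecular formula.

Heavy atoms from the SMILES: 12 C, 1 N, 3 O.
Implicit hydrogens by atom environment:
  7 × C: 2 H each → 14
  3 × C: no H
  2 × C: 1 H each → 2
  2 × O: no H
  1 × N: 2 H
  1 × O: 1 H
  Total hydrogens = 19.
Molecular formula: C12H19NO3

C12H19NO3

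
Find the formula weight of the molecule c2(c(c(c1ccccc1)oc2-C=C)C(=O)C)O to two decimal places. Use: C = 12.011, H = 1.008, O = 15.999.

228.25

Molecular formula: C14H12O3.
M = 14×12.011 + 12×1.008 + 3×15.999 = 228.25 g/mol.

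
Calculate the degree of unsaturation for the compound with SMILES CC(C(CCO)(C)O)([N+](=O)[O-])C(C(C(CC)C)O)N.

1

Molecular formula from the SMILES: C12H26N2O5.
DoU = (2C + 2 + N − H − X)/2 = (2·12 + 2 + 2 − 26 − 0)/2 = 2/2 = 1.
(Structurally: 0 ring(s) + 1 π bond(s) = 1.)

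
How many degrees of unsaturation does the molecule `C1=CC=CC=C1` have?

4

Molecular formula from the SMILES: C6H6.
DoU = (2C + 2 + N − H − X)/2 = (2·6 + 2 + 0 − 6 − 0)/2 = 8/2 = 4.
(Structurally: 1 ring(s) + 3 π bond(s) = 4.)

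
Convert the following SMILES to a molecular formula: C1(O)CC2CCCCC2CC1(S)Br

C10H17BrOS

Heavy atoms from the SMILES: 1 Br, 10 C, 1 O, 1 S.
Implicit hydrogens by atom environment:
  6 × C: 2 H each → 12
  3 × C: 1 H each → 3
  1 × Br: no H
  1 × C: no H
  1 × O: 1 H
  1 × S: 1 H
  Total hydrogens = 17.
Molecular formula: C10H17BrOS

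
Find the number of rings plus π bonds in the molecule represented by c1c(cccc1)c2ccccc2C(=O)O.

Molecular formula from the SMILES: C13H10O2.
DoU = (2C + 2 + N − H − X)/2 = (2·13 + 2 + 0 − 10 − 0)/2 = 18/2 = 9.
(Structurally: 2 ring(s) + 7 π bond(s) = 9.)

9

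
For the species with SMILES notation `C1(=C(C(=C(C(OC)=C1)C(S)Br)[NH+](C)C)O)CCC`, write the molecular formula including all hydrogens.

C13H21BrNO2S+

Heavy atoms from the SMILES: 1 Br, 13 C, 1 N, 2 O, 1 S.
Implicit hydrogens by atom environment:
  5 × C (aromatic): no H
  4 × C: 3 H each → 12
  2 × C: 2 H each → 4
  1 × Br: no H
  1 × C (aromatic): 1 H
  1 × C: 1 H
  1 × N (charge +1): 1 H
  1 × O: 1 H
  1 × O: no H
  1 × S: 1 H
  Total hydrogens = 21.
Net charge +1.
Molecular formula: C13H21BrNO2S+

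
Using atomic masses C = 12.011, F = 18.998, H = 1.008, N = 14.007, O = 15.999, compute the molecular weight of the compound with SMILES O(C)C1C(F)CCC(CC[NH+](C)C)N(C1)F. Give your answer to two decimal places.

237.31

Molecular formula: C11H23F2N2O+.
M = 11×12.011 + 2×18.998 + 23×1.008 + 2×14.007 + 1×15.999 = 237.31 g/mol.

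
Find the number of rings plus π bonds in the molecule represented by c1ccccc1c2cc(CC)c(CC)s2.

7

Molecular formula from the SMILES: C14H16S.
DoU = (2C + 2 + N − H − X)/2 = (2·14 + 2 + 0 − 16 − 0)/2 = 14/2 = 7.
(Structurally: 2 ring(s) + 5 π bond(s) = 7.)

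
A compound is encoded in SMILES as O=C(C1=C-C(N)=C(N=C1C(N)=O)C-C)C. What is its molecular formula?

Heavy atoms from the SMILES: 10 C, 3 N, 2 O.
Implicit hydrogens by atom environment:
  4 × C (aromatic): no H
  2 × C: 3 H each → 6
  2 × C: no H
  2 × N: 2 H each → 4
  2 × O: no H
  1 × C: 2 H
  1 × C (aromatic): 1 H
  1 × N (aromatic): no H
  Total hydrogens = 13.
Molecular formula: C10H13N3O2

C10H13N3O2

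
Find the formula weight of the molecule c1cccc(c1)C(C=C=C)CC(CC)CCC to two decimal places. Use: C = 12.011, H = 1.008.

Molecular formula: C17H24.
M = 17×12.011 + 24×1.008 = 228.38 g/mol.

228.38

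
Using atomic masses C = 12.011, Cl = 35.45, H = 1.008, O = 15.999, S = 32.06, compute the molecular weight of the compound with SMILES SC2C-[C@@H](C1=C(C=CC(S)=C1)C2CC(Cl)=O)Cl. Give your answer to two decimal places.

307.25

Molecular formula: C12H12Cl2OS2.
M = 12×12.011 + 2×35.45 + 12×1.008 + 1×15.999 + 2×32.06 = 307.25 g/mol.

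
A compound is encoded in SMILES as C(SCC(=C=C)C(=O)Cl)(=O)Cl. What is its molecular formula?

Heavy atoms from the SMILES: 6 C, 2 Cl, 2 O, 1 S.
Implicit hydrogens by atom environment:
  4 × C: no H
  2 × C: 2 H each → 4
  2 × Cl: no H
  2 × O: no H
  1 × S: no H
  Total hydrogens = 4.
Molecular formula: C6H4Cl2O2S

C6H4Cl2O2S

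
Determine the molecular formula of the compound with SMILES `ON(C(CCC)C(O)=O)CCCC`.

C9H19NO3

Heavy atoms from the SMILES: 9 C, 1 N, 3 O.
Implicit hydrogens by atom environment:
  5 × C: 2 H each → 10
  2 × C: 3 H each → 6
  2 × O: 1 H each → 2
  1 × C: 1 H
  1 × C: no H
  1 × N: no H
  1 × O: no H
  Total hydrogens = 19.
Molecular formula: C9H19NO3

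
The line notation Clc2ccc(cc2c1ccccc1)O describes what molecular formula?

C12H9ClO

Heavy atoms from the SMILES: 12 C, 1 Cl, 1 O.
Implicit hydrogens by atom environment:
  8 × C (aromatic): 1 H each → 8
  4 × C (aromatic): no H
  1 × Cl: no H
  1 × O: 1 H
  Total hydrogens = 9.
Molecular formula: C12H9ClO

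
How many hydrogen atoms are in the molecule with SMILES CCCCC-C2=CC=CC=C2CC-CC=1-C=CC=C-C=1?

Hydrogens are implicit in SMILES; fill each atom to its normal valence:
  9 × C (aromatic): 1 H each → 9
  7 × C: 2 H each → 14
  3 × C (aromatic): no H
  1 × C: 3 H
  Total hydrogens = 26.

26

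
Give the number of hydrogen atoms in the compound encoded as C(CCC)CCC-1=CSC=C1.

16

Hydrogens are implicit in SMILES; fill each atom to its normal valence:
  5 × C: 2 H each → 10
  3 × C (aromatic): 1 H each → 3
  1 × C: 3 H
  1 × C (aromatic): no H
  1 × S (aromatic): no H
  Total hydrogens = 16.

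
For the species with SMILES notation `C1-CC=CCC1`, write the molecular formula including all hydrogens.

C6H10

Heavy atoms from the SMILES: 6 C.
Implicit hydrogens by atom environment:
  4 × C: 2 H each → 8
  2 × C: 1 H each → 2
  Total hydrogens = 10.
Molecular formula: C6H10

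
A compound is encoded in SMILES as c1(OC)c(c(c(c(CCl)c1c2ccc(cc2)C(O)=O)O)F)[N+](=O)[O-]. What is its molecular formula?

Heavy atoms from the SMILES: 15 C, 1 Cl, 1 F, 1 N, 6 O.
Implicit hydrogens by atom environment:
  8 × C (aromatic): no H
  4 × C (aromatic): 1 H each → 4
  3 × O: no H
  2 × O: 1 H each → 2
  1 × C: 3 H
  1 × C: 2 H
  1 × C: no H
  1 × Cl: no H
  1 × F: no H
  1 × N (charge +1): no H
  1 × O (charge -1): no H
  Total hydrogens = 11.
Molecular formula: C15H11ClFNO6

C15H11ClFNO6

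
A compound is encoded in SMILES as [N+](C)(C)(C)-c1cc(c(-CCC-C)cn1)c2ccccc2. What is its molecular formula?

C18H25N2+

Heavy atoms from the SMILES: 18 C, 2 N.
Implicit hydrogens by atom environment:
  7 × C (aromatic): 1 H each → 7
  4 × C: 3 H each → 12
  4 × C (aromatic): no H
  3 × C: 2 H each → 6
  1 × N (aromatic): no H
  1 × N (charge +1): no H
  Total hydrogens = 25.
Net charge +1.
Molecular formula: C18H25N2+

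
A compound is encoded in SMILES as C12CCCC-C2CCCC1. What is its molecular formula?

C10H18

Heavy atoms from the SMILES: 10 C.
Implicit hydrogens by atom environment:
  8 × C: 2 H each → 16
  2 × C: 1 H each → 2
  Total hydrogens = 18.
Molecular formula: C10H18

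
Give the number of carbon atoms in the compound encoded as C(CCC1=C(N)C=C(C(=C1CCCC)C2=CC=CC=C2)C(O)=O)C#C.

22

The symbol for carbon appears 22 times in the SMILES.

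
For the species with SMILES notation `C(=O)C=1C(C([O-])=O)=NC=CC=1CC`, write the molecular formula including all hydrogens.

C9H8NO3-

Heavy atoms from the SMILES: 9 C, 1 N, 3 O.
Implicit hydrogens by atom environment:
  3 × C (aromatic): no H
  2 × C (aromatic): 1 H each → 2
  2 × O: no H
  1 × C: 3 H
  1 × C: 2 H
  1 × C: 1 H
  1 × C: no H
  1 × N (aromatic): no H
  1 × O (charge -1): no H
  Total hydrogens = 8.
Net charge -1.
Molecular formula: C9H8NO3-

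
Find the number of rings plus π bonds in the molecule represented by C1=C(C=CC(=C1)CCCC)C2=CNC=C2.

7

Molecular formula from the SMILES: C14H17N.
DoU = (2C + 2 + N − H − X)/2 = (2·14 + 2 + 1 − 17 − 0)/2 = 14/2 = 7.
(Structurally: 2 ring(s) + 5 π bond(s) = 7.)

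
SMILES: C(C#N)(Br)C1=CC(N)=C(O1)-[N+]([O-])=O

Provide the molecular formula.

C6H4BrN3O3

Heavy atoms from the SMILES: 1 Br, 6 C, 3 N, 3 O.
Implicit hydrogens by atom environment:
  3 × C (aromatic): no H
  1 × Br: no H
  1 × C (aromatic): 1 H
  1 × C: 1 H
  1 × C: no H
  1 × N: 2 H
  1 × N: no H
  1 × N (charge +1): no H
  1 × O (aromatic): no H
  1 × O: no H
  1 × O (charge -1): no H
  Total hydrogens = 4.
Molecular formula: C6H4BrN3O3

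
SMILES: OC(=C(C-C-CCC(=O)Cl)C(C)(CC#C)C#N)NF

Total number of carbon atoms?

13

The symbol for carbon appears 13 times in the SMILES. (Cl is a single chlorine, not C + l.)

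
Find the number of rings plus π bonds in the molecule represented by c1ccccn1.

4

Molecular formula from the SMILES: C5H5N.
DoU = (2C + 2 + N − H − X)/2 = (2·5 + 2 + 1 − 5 − 0)/2 = 8/2 = 4.
(Structurally: 1 ring(s) + 3 π bond(s) = 4.)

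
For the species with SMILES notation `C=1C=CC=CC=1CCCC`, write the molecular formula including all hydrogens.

C10H14

Heavy atoms from the SMILES: 10 C.
Implicit hydrogens by atom environment:
  5 × C (aromatic): 1 H each → 5
  3 × C: 2 H each → 6
  1 × C: 3 H
  1 × C (aromatic): no H
  Total hydrogens = 14.
Molecular formula: C10H14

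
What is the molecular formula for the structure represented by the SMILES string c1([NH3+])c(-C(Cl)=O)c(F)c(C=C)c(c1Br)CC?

C11H11BrClFNO+

Heavy atoms from the SMILES: 1 Br, 11 C, 1 Cl, 1 F, 1 N, 1 O.
Implicit hydrogens by atom environment:
  6 × C (aromatic): no H
  2 × C: 2 H each → 4
  1 × Br: no H
  1 × C: 3 H
  1 × C: 1 H
  1 × C: no H
  1 × Cl: no H
  1 × F: no H
  1 × N (charge +1): 3 H
  1 × O: no H
  Total hydrogens = 11.
Net charge +1.
Molecular formula: C11H11BrClFNO+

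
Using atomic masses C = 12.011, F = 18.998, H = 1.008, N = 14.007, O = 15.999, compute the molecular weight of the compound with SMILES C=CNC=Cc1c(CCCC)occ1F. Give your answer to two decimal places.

209.26

Molecular formula: C12H16FNO.
M = 12×12.011 + 1×18.998 + 16×1.008 + 1×14.007 + 1×15.999 = 209.26 g/mol.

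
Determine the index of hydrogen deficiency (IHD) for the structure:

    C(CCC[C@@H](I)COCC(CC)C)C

0

Molecular formula from the SMILES: C12H25IO.
DoU = (2C + 2 + N − H − X)/2 = (2·12 + 2 + 0 − 25 − 1)/2 = 0/2 = 0.
(Structurally: 0 ring(s) + 0 π bond(s) = 0.)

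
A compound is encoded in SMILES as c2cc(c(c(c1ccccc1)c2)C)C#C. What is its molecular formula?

Heavy atoms from the SMILES: 15 C.
Implicit hydrogens by atom environment:
  8 × C (aromatic): 1 H each → 8
  4 × C (aromatic): no H
  1 × C: 3 H
  1 × C: 1 H
  1 × C: no H
  Total hydrogens = 12.
Molecular formula: C15H12

C15H12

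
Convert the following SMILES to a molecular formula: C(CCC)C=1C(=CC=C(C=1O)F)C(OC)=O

Heavy atoms from the SMILES: 12 C, 1 F, 3 O.
Implicit hydrogens by atom environment:
  4 × C (aromatic): no H
  3 × C: 2 H each → 6
  2 × C: 3 H each → 6
  2 × C (aromatic): 1 H each → 2
  2 × O: no H
  1 × C: no H
  1 × F: no H
  1 × O: 1 H
  Total hydrogens = 15.
Molecular formula: C12H15FO3

C12H15FO3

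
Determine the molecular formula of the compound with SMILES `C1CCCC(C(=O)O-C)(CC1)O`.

C9H16O3

Heavy atoms from the SMILES: 9 C, 3 O.
Implicit hydrogens by atom environment:
  6 × C: 2 H each → 12
  2 × C: no H
  2 × O: no H
  1 × C: 3 H
  1 × O: 1 H
  Total hydrogens = 16.
Molecular formula: C9H16O3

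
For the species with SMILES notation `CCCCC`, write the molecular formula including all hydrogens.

Heavy atoms from the SMILES: 5 C.
Implicit hydrogens by atom environment:
  3 × C: 2 H each → 6
  2 × C: 3 H each → 6
  Total hydrogens = 12.
Molecular formula: C5H12

C5H12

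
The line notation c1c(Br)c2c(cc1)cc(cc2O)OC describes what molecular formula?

C11H9BrO2

Heavy atoms from the SMILES: 1 Br, 11 C, 2 O.
Implicit hydrogens by atom environment:
  5 × C (aromatic): 1 H each → 5
  5 × C (aromatic): no H
  1 × Br: no H
  1 × C: 3 H
  1 × O: 1 H
  1 × O: no H
  Total hydrogens = 9.
Molecular formula: C11H9BrO2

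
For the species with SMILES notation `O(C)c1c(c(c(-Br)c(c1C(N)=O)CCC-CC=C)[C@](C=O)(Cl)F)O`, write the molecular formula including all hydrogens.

Heavy atoms from the SMILES: 1 Br, 16 C, 1 Cl, 1 F, 1 N, 4 O.
Implicit hydrogens by atom environment:
  6 × C (aromatic): no H
  5 × C: 2 H each → 10
  3 × O: no H
  2 × C: 1 H each → 2
  2 × C: no H
  1 × Br: no H
  1 × C: 3 H
  1 × Cl: no H
  1 × F: no H
  1 × N: 2 H
  1 × O: 1 H
  Total hydrogens = 18.
Molecular formula: C16H18BrClFNO4

C16H18BrClFNO4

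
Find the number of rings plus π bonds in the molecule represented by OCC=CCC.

Molecular formula from the SMILES: C5H10O.
DoU = (2C + 2 + N − H − X)/2 = (2·5 + 2 + 0 − 10 − 0)/2 = 2/2 = 1.
(Structurally: 0 ring(s) + 1 π bond(s) = 1.)

1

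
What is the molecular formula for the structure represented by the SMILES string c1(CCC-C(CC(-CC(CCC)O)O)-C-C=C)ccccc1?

Heavy atoms from the SMILES: 20 C, 2 O.
Implicit hydrogens by atom environment:
  9 × C: 2 H each → 18
  5 × C (aromatic): 1 H each → 5
  4 × C: 1 H each → 4
  2 × O: 1 H each → 2
  1 × C: 3 H
  1 × C (aromatic): no H
  Total hydrogens = 32.
Molecular formula: C20H32O2

C20H32O2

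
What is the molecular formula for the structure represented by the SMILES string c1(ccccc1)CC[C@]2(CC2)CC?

Heavy atoms from the SMILES: 13 C.
Implicit hydrogens by atom environment:
  5 × C: 2 H each → 10
  5 × C (aromatic): 1 H each → 5
  1 × C: 3 H
  1 × C: no H
  1 × C (aromatic): no H
  Total hydrogens = 18.
Molecular formula: C13H18

C13H18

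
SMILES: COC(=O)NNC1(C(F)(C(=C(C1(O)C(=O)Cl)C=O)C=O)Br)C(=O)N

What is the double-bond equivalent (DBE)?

7

Molecular formula from the SMILES: C11H10BrClFN3O7.
DoU = (2C + 2 + N − H − X)/2 = (2·11 + 2 + 3 − 10 − 3)/2 = 14/2 = 7.
(Structurally: 1 ring(s) + 6 π bond(s) = 7.)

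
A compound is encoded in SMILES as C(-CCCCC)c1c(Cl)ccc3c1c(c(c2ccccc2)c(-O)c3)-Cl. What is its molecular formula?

C22H22Cl2O

Heavy atoms from the SMILES: 22 C, 2 Cl, 1 O.
Implicit hydrogens by atom environment:
  8 × C (aromatic): 1 H each → 8
  8 × C (aromatic): no H
  5 × C: 2 H each → 10
  2 × Cl: no H
  1 × C: 3 H
  1 × O: 1 H
  Total hydrogens = 22.
Molecular formula: C22H22Cl2O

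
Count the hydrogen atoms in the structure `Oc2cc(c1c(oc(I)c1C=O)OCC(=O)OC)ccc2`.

Hydrogens are implicit in SMILES; fill each atom to its normal valence:
  6 × C (aromatic): no H
  4 × C (aromatic): 1 H each → 4
  4 × O: no H
  1 × C: 3 H
  1 × C: 2 H
  1 × C: 1 H
  1 × C: no H
  1 × I: no H
  1 × O: 1 H
  1 × O (aromatic): no H
  Total hydrogens = 11.

11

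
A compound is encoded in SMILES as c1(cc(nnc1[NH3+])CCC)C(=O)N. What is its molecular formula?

Heavy atoms from the SMILES: 8 C, 4 N, 1 O.
Implicit hydrogens by atom environment:
  3 × C (aromatic): no H
  2 × C: 2 H each → 4
  2 × N (aromatic): no H
  1 × C: 3 H
  1 × C (aromatic): 1 H
  1 × C: no H
  1 × N (charge +1): 3 H
  1 × N: 2 H
  1 × O: no H
  Total hydrogens = 13.
Net charge +1.
Molecular formula: C8H13N4O+

C8H13N4O+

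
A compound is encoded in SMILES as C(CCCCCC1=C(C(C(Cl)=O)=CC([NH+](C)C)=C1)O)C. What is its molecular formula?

C16H25ClNO2+

Heavy atoms from the SMILES: 16 C, 1 Cl, 1 N, 2 O.
Implicit hydrogens by atom environment:
  6 × C: 2 H each → 12
  4 × C (aromatic): no H
  3 × C: 3 H each → 9
  2 × C (aromatic): 1 H each → 2
  1 × C: no H
  1 × Cl: no H
  1 × N (charge +1): 1 H
  1 × O: 1 H
  1 × O: no H
  Total hydrogens = 25.
Net charge +1.
Molecular formula: C16H25ClNO2+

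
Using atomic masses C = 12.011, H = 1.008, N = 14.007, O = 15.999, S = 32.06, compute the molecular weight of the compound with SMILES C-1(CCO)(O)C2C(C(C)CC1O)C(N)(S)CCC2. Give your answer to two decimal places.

275.41

Molecular formula: C13H25NO3S.
M = 13×12.011 + 25×1.008 + 1×14.007 + 3×15.999 + 1×32.06 = 275.41 g/mol.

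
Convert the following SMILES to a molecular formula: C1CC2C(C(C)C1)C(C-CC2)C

Heavy atoms from the SMILES: 12 C.
Implicit hydrogens by atom environment:
  6 × C: 2 H each → 12
  4 × C: 1 H each → 4
  2 × C: 3 H each → 6
  Total hydrogens = 22.
Molecular formula: C12H22

C12H22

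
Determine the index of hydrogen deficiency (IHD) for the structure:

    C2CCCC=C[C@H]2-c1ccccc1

Molecular formula from the SMILES: C13H16.
DoU = (2C + 2 + N − H − X)/2 = (2·13 + 2 + 0 − 16 − 0)/2 = 12/2 = 6.
(Structurally: 2 ring(s) + 4 π bond(s) = 6.)

6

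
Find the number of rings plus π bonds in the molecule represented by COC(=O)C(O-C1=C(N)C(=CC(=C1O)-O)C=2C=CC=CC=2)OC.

Molecular formula from the SMILES: C16H17NO6.
DoU = (2C + 2 + N − H − X)/2 = (2·16 + 2 + 1 − 17 − 0)/2 = 18/2 = 9.
(Structurally: 2 ring(s) + 7 π bond(s) = 9.)

9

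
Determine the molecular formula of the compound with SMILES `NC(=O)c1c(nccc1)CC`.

C8H10N2O

Heavy atoms from the SMILES: 8 C, 2 N, 1 O.
Implicit hydrogens by atom environment:
  3 × C (aromatic): 1 H each → 3
  2 × C (aromatic): no H
  1 × C: 3 H
  1 × C: 2 H
  1 × C: no H
  1 × N: 2 H
  1 × N (aromatic): no H
  1 × O: no H
  Total hydrogens = 10.
Molecular formula: C8H10N2O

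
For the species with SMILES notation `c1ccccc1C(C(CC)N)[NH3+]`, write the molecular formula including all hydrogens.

Heavy atoms from the SMILES: 10 C, 2 N.
Implicit hydrogens by atom environment:
  5 × C (aromatic): 1 H each → 5
  2 × C: 1 H each → 2
  1 × C: 3 H
  1 × C: 2 H
  1 × C (aromatic): no H
  1 × N (charge +1): 3 H
  1 × N: 2 H
  Total hydrogens = 17.
Net charge +1.
Molecular formula: C10H17N2+

C10H17N2+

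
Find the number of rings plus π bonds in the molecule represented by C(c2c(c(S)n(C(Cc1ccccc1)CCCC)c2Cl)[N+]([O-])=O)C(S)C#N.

10

Molecular formula from the SMILES: C19H22ClN3O2S2.
DoU = (2C + 2 + N − H − X)/2 = (2·19 + 2 + 3 − 22 − 1)/2 = 20/2 = 10.
(Structurally: 2 ring(s) + 8 π bond(s) = 10.)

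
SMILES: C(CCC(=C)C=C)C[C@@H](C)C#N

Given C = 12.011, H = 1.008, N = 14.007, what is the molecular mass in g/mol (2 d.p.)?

163.26

Molecular formula: C11H17N.
M = 11×12.011 + 17×1.008 + 1×14.007 = 163.26 g/mol.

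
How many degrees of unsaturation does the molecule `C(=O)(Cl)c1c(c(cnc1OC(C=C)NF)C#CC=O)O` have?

Molecular formula from the SMILES: C12H8ClFN2O4.
DoU = (2C + 2 + N − H − X)/2 = (2·12 + 2 + 2 − 8 − 2)/2 = 18/2 = 9.
(Structurally: 1 ring(s) + 8 π bond(s) = 9.)

9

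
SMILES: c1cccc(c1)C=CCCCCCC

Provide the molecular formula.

C14H20

Heavy atoms from the SMILES: 14 C.
Implicit hydrogens by atom environment:
  5 × C: 2 H each → 10
  5 × C (aromatic): 1 H each → 5
  2 × C: 1 H each → 2
  1 × C: 3 H
  1 × C (aromatic): no H
  Total hydrogens = 20.
Molecular formula: C14H20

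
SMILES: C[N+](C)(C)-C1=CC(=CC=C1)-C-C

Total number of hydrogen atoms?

18

Hydrogens are implicit in SMILES; fill each atom to its normal valence:
  4 × C: 3 H each → 12
  4 × C (aromatic): 1 H each → 4
  2 × C (aromatic): no H
  1 × C: 2 H
  1 × N (charge +1): no H
  Total hydrogens = 18.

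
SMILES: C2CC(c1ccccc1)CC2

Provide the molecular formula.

C11H14

Heavy atoms from the SMILES: 11 C.
Implicit hydrogens by atom environment:
  5 × C (aromatic): 1 H each → 5
  4 × C: 2 H each → 8
  1 × C: 1 H
  1 × C (aromatic): no H
  Total hydrogens = 14.
Molecular formula: C11H14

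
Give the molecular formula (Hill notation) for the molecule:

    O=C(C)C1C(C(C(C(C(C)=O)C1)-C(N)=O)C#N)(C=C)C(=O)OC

C16H20N2O5

Heavy atoms from the SMILES: 16 C, 2 N, 5 O.
Implicit hydrogens by atom environment:
  6 × C: no H
  5 × C: 1 H each → 5
  5 × O: no H
  3 × C: 3 H each → 9
  2 × C: 2 H each → 4
  1 × N: 2 H
  1 × N: no H
  Total hydrogens = 20.
Molecular formula: C16H20N2O5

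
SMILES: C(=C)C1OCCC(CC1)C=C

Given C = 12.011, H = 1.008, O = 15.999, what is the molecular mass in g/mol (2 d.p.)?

152.24

Molecular formula: C10H16O.
M = 10×12.011 + 16×1.008 + 1×15.999 = 152.24 g/mol.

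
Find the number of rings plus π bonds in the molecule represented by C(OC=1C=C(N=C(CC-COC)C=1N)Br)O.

Molecular formula from the SMILES: C10H15BrN2O3.
DoU = (2C + 2 + N − H − X)/2 = (2·10 + 2 + 2 − 15 − 1)/2 = 8/2 = 4.
(Structurally: 1 ring(s) + 3 π bond(s) = 4.)

4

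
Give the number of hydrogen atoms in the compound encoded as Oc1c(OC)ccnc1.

7

Hydrogens are implicit in SMILES; fill each atom to its normal valence:
  3 × C (aromatic): 1 H each → 3
  2 × C (aromatic): no H
  1 × C: 3 H
  1 × N (aromatic): no H
  1 × O: 1 H
  1 × O: no H
  Total hydrogens = 7.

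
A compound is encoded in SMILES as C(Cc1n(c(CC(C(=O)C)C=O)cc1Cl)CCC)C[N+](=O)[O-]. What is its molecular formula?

Heavy atoms from the SMILES: 15 C, 1 Cl, 2 N, 4 O.
Implicit hydrogens by atom environment:
  6 × C: 2 H each → 12
  3 × C (aromatic): no H
  3 × O: no H
  2 × C: 3 H each → 6
  2 × C: 1 H each → 2
  1 × C (aromatic): 1 H
  1 × C: no H
  1 × Cl: no H
  1 × N (aromatic): no H
  1 × N (charge +1): no H
  1 × O (charge -1): no H
  Total hydrogens = 21.
Molecular formula: C15H21ClN2O4

C15H21ClN2O4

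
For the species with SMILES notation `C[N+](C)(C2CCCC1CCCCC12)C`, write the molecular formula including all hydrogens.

Heavy atoms from the SMILES: 13 C, 1 N.
Implicit hydrogens by atom environment:
  7 × C: 2 H each → 14
  3 × C: 3 H each → 9
  3 × C: 1 H each → 3
  1 × N (charge +1): no H
  Total hydrogens = 26.
Net charge +1.
Molecular formula: C13H26N+

C13H26N+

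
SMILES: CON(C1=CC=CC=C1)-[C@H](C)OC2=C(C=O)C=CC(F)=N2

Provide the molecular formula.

C15H15FN2O3

Heavy atoms from the SMILES: 15 C, 1 F, 2 N, 3 O.
Implicit hydrogens by atom environment:
  7 × C (aromatic): 1 H each → 7
  4 × C (aromatic): no H
  3 × O: no H
  2 × C: 3 H each → 6
  2 × C: 1 H each → 2
  1 × F: no H
  1 × N (aromatic): no H
  1 × N: no H
  Total hydrogens = 15.
Molecular formula: C15H15FN2O3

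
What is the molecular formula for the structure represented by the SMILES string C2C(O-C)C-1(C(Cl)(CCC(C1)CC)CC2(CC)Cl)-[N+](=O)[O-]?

Heavy atoms from the SMILES: 15 C, 2 Cl, 1 N, 3 O.
Implicit hydrogens by atom environment:
  7 × C: 2 H each → 14
  3 × C: 3 H each → 9
  3 × C: no H
  2 × C: 1 H each → 2
  2 × Cl: no H
  2 × O: no H
  1 × N (charge +1): no H
  1 × O (charge -1): no H
  Total hydrogens = 25.
Molecular formula: C15H25Cl2NO3

C15H25Cl2NO3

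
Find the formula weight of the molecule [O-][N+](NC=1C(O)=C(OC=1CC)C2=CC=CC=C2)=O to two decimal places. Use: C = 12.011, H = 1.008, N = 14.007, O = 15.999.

Molecular formula: C12H12N2O4.
M = 12×12.011 + 12×1.008 + 2×14.007 + 4×15.999 = 248.24 g/mol.

248.24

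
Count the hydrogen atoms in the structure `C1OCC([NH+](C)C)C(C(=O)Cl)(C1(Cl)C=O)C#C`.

Hydrogens are implicit in SMILES; fill each atom to its normal valence:
  4 × C: no H
  3 × C: 1 H each → 3
  3 × O: no H
  2 × C: 3 H each → 6
  2 × C: 2 H each → 4
  2 × Cl: no H
  1 × N (charge +1): 1 H
  Total hydrogens = 14.

14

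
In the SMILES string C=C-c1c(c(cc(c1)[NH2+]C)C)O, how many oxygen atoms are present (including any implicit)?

1

The symbol for oxygen appears 1 time in the SMILES.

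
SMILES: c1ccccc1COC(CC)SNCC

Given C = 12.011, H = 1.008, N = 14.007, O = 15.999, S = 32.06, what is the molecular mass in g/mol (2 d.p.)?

225.35

Molecular formula: C12H19NOS.
M = 12×12.011 + 19×1.008 + 1×14.007 + 1×15.999 + 1×32.06 = 225.35 g/mol.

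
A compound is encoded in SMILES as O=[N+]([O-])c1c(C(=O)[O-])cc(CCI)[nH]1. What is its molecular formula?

C7H6IN2O4-

Heavy atoms from the SMILES: 7 C, 1 I, 2 N, 4 O.
Implicit hydrogens by atom environment:
  3 × C (aromatic): no H
  2 × C: 2 H each → 4
  2 × O: no H
  2 × O (charge -1): no H
  1 × C (aromatic): 1 H
  1 × C: no H
  1 × I: no H
  1 × N (aromatic): 1 H
  1 × N (charge +1): no H
  Total hydrogens = 6.
Net charge -1.
Molecular formula: C7H6IN2O4-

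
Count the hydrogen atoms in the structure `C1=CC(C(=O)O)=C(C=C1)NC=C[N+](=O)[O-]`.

Hydrogens are implicit in SMILES; fill each atom to its normal valence:
  4 × C (aromatic): 1 H each → 4
  2 × C: 1 H each → 2
  2 × C (aromatic): no H
  2 × O: no H
  1 × C: no H
  1 × N: 1 H
  1 × N (charge +1): no H
  1 × O: 1 H
  1 × O (charge -1): no H
  Total hydrogens = 8.

8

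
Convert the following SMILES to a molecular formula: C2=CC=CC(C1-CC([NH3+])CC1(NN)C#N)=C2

Heavy atoms from the SMILES: 12 C, 4 N.
Implicit hydrogens by atom environment:
  5 × C (aromatic): 1 H each → 5
  2 × C: 2 H each → 4
  2 × C: 1 H each → 2
  2 × C: no H
  1 × C (aromatic): no H
  1 × N (charge +1): 3 H
  1 × N: 2 H
  1 × N: 1 H
  1 × N: no H
  Total hydrogens = 17.
Net charge +1.
Molecular formula: C12H17N4+

C12H17N4+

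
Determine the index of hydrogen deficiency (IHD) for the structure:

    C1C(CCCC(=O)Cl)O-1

2

Molecular formula from the SMILES: C6H9ClO2.
DoU = (2C + 2 + N − H − X)/2 = (2·6 + 2 + 0 − 9 − 1)/2 = 4/2 = 2.
(Structurally: 1 ring(s) + 1 π bond(s) = 2.)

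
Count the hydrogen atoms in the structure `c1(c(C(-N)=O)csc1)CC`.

Hydrogens are implicit in SMILES; fill each atom to its normal valence:
  2 × C (aromatic): 1 H each → 2
  2 × C (aromatic): no H
  1 × C: 3 H
  1 × C: 2 H
  1 × C: no H
  1 × N: 2 H
  1 × O: no H
  1 × S (aromatic): no H
  Total hydrogens = 9.

9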